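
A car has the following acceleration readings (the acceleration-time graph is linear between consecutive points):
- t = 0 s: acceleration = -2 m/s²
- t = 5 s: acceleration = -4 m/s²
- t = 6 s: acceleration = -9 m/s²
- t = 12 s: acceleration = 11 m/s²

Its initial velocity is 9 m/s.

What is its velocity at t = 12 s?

Δv equals the area under the a-t graph; then v = v₀ + Δv.
0–5 s: ½(-2 + -4)(5) = -15 m/s
5–6 s: ½(-4 + -9)(1) = -6.5 m/s
6–12 s: ½(-9 + 11)(6) = 6 m/s
Δv = -15.5 m/s, so v(12) = 9 + (-15.5) = -6.5 m/s.

-6.5 m/s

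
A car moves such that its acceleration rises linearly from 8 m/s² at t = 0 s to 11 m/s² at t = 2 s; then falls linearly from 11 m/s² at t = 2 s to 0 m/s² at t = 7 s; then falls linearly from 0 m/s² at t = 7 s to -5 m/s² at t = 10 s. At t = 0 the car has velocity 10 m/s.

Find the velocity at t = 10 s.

Δv equals the area under the a-t graph; then v = v₀ + Δv.
0–2 s: ½(8 + 11)(2) = 19 m/s
2–7 s: ½(11 + 0)(5) = 27.5 m/s
7–10 s: ½(0 + -5)(3) = -7.5 m/s
Δv = 39 m/s, so v(10) = 10 + (39) = 49 m/s.

49 m/s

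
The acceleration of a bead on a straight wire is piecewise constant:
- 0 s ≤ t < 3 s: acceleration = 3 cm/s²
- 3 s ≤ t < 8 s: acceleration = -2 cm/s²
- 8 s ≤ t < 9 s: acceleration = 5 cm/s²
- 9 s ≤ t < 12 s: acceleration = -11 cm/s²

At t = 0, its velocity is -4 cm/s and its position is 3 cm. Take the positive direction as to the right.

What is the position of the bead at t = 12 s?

On each constant-a segment, Δv = aΔt and Δx = v₀Δt + ½aΔt²; chain segment to segment.
0–3 s: v starts -4 cm/s; Δx = -4·3 + ½·3·3² = 1.5 cm; v ends 5 cm/s.
3–8 s: v starts 5 cm/s; Δx = 5·5 + ½·-2·5² = 0 cm; v ends -5 cm/s.
8–9 s: v starts -5 cm/s; Δx = -5·1 + ½·5·1² = -2.5 cm; v ends 0 cm/s.
9–12 s: v starts 0 cm/s; Δx = 0·3 + ½·-11·3² = -49.5 cm; v ends -33 cm/s.
x(12) = 3 + Σ Δx = -47.5 cm.

-47.5 cm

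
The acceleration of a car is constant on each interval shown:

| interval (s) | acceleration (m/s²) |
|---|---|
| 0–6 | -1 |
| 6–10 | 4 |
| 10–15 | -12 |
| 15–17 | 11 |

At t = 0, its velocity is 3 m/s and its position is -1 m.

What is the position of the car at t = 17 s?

-138 m

On each constant-a segment, Δv = aΔt and Δx = v₀Δt + ½aΔt²; chain segment to segment.
0–6 s: v starts 3 m/s; Δx = 3·6 + ½·-1·6² = 0 m; v ends -3 m/s.
6–10 s: v starts -3 m/s; Δx = -3·4 + ½·4·4² = 20 m; v ends 13 m/s.
10–15 s: v starts 13 m/s; Δx = 13·5 + ½·-12·5² = -85 m; v ends -47 m/s.
15–17 s: v starts -47 m/s; Δx = -47·2 + ½·11·2² = -72 m; v ends -25 m/s.
x(17) = -1 + Σ Δx = -138 m.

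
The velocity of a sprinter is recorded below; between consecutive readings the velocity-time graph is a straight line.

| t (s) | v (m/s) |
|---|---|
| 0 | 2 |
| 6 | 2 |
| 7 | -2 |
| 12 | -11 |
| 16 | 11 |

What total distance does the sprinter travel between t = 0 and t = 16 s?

Distance (not displacement) is the total path length: add the absolute areas under v-t.
0–6 s: |2| × 6 = 12 m
6–7 s: v = 0 at t = 6.5 s; triangle areas 0.5 + 0.5 = 1 m
7–12 s: |½(-2 + -11)(5)| = 32.5 m
12–16 s: v = 0 at t = 14 s; triangle areas 11 + 11 = 22 m
Total distance = 67.5 m

67.5 m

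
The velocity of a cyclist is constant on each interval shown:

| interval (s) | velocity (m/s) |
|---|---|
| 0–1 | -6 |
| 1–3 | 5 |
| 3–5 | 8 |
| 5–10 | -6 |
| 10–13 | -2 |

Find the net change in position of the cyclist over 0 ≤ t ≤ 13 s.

Displacement is the signed area under the v-t curve.
0–1 s: -6 × 1 = -6 m
1–3 s: 5 × 2 = 10 m
3–5 s: 8 × 2 = 16 m
5–10 s: -6 × 5 = -30 m
10–13 s: -2 × 3 = -6 m
Net displacement = -16 m

-16 m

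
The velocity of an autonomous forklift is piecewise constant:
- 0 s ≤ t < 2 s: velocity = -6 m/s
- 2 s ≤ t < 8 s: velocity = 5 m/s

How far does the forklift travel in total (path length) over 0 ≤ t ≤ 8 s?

Total distance travelled is ∫|v| dt — sum the magnitudes of each area piece.
0–2 s: |-6| × 2 = 12 m
2–8 s: |5| × 6 = 30 m
Total distance = 42 m

42 m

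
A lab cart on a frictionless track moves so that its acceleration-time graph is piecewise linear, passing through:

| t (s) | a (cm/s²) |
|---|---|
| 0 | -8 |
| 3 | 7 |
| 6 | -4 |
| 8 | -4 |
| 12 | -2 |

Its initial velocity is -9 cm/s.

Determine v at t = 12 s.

-26 cm/s

Δv equals the area under the a-t graph; then v = v₀ + Δv.
0–3 s: ½(-8 + 7)(3) = -1.5 cm/s
3–6 s: ½(7 + -4)(3) = 4.5 cm/s
6–8 s: -4 × 2 = -8 cm/s
8–12 s: ½(-4 + -2)(4) = -12 cm/s
Δv = -17 cm/s, so v(12) = -9 + (-17) = -26 cm/s.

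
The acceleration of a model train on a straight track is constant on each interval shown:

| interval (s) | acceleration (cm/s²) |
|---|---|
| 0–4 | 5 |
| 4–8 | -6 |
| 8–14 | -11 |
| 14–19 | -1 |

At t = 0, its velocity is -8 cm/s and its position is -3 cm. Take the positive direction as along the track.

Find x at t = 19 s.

On each constant-a segment, Δv = aΔt and Δx = v₀Δt + ½aΔt²; chain segment to segment.
0–4 s: v starts -8 cm/s; Δx = -8·4 + ½·5·4² = 8 cm; v ends 12 cm/s.
4–8 s: v starts 12 cm/s; Δx = 12·4 + ½·-6·4² = 0 cm; v ends -12 cm/s.
8–14 s: v starts -12 cm/s; Δx = -12·6 + ½·-11·6² = -270 cm; v ends -78 cm/s.
14–19 s: v starts -78 cm/s; Δx = -78·5 + ½·-1·5² = -402.5 cm; v ends -83 cm/s.
x(19) = -3 + Σ Δx = -667.5 cm.

-667.5 cm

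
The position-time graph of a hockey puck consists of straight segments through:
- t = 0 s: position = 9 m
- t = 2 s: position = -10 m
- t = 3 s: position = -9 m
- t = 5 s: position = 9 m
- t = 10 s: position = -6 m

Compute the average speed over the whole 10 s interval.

5.3 m/s

Average speed = (total path length)/(elapsed time); on a piecewise-linear x-t graph the path length is Σ|Δx|.
0–2 s: |Δx| = |-10 − 9| = 19 m
2–3 s: |Δx| = |-9 − -10| = 1 m
3–5 s: |Δx| = |9 − -9| = 18 m
5–10 s: |Δx| = |-6 − 9| = 15 m
Total path = 53 m; average speed = 53/10 = 5.3 m/s.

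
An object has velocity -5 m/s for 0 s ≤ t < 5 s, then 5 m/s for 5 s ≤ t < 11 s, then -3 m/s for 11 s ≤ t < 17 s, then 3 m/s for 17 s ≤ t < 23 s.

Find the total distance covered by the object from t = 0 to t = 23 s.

91 m

Distance (not displacement) is the total path length: add the absolute areas under v-t.
0–5 s: |-5| × 5 = 25 m
5–11 s: |5| × 6 = 30 m
11–17 s: |-3| × 6 = 18 m
17–23 s: |3| × 6 = 18 m
Total distance = 91 m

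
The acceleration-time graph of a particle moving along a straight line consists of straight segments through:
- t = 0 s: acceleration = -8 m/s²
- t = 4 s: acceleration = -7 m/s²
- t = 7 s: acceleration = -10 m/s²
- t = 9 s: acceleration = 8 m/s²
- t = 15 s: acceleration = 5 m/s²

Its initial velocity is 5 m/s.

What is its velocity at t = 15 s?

-13.5 m/s

Δv equals the area under the a-t graph; then v = v₀ + Δv.
0–4 s: ½(-8 + -7)(4) = -30 m/s
4–7 s: ½(-7 + -10)(3) = -25.5 m/s
7–9 s: ½(-10 + 8)(2) = -2 m/s
9–15 s: ½(8 + 5)(6) = 39 m/s
Δv = -18.5 m/s, so v(15) = 5 + (-18.5) = -13.5 m/s.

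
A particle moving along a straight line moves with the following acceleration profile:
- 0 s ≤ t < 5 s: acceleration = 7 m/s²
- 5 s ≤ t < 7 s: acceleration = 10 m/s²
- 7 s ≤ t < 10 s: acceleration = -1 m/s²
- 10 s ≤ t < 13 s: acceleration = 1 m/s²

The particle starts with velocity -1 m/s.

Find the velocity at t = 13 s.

Δv equals the area under the a-t graph; then v = v₀ + Δv.
0–5 s: 7 × 5 = 35 m/s
5–7 s: 10 × 2 = 20 m/s
7–10 s: -1 × 3 = -3 m/s
10–13 s: 1 × 3 = 3 m/s
Δv = 55 m/s, so v(13) = -1 + (55) = 54 m/s.

54 m/s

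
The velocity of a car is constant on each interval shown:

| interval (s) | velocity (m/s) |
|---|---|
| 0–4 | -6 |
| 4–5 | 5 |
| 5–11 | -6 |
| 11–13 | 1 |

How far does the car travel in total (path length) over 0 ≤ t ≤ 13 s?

Distance (not displacement) is the total path length: add the absolute areas under v-t.
0–4 s: |-6| × 4 = 24 m
4–5 s: |5| × 1 = 5 m
5–11 s: |-6| × 6 = 36 m
11–13 s: |1| × 2 = 2 m
Total distance = 67 m

67 m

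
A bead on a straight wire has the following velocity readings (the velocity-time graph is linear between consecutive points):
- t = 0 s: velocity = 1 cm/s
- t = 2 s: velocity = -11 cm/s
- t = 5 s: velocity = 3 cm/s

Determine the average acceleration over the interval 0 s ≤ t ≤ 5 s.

0.4 cm/s²

Average acceleration = Δv/Δt = (3 − 1)/(5 − 0) = 0.4 cm/s².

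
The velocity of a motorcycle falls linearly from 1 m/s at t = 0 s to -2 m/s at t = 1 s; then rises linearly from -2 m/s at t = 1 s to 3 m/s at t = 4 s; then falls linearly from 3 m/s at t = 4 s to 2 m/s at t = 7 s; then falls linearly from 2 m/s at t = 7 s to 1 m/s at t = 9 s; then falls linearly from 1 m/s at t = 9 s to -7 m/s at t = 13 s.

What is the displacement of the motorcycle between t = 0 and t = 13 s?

-0.5 m

Displacement is the signed area under the v-t curve.
0–1 s: ½(1 + -2)(1) = -0.5 m
1–4 s: ½(-2 + 3)(3) = 1.5 m
4–7 s: ½(3 + 2)(3) = 7.5 m
7–9 s: ½(2 + 1)(2) = 3 m
9–13 s: ½(1 + -7)(4) = -12 m
Net displacement = -0.5 m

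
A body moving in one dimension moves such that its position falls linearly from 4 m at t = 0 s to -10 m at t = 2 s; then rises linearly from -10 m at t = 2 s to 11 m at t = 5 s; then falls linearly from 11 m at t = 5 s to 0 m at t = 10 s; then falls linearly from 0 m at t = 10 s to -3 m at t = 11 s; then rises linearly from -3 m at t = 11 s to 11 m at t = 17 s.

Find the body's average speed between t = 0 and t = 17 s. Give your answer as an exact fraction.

Average speed = (total path length)/(elapsed time); on a piecewise-linear x-t graph the path length is Σ|Δx|.
0–2 s: |Δx| = |-10 − 4| = 14 m
2–5 s: |Δx| = |11 − -10| = 21 m
5–10 s: |Δx| = |0 − 11| = 11 m
10–11 s: |Δx| = |-3 − 0| = 3 m
11–17 s: |Δx| = |11 − -3| = 14 m
Total path = 63 m; average speed = 63/17 = 63/17 m/s.

63/17 m/s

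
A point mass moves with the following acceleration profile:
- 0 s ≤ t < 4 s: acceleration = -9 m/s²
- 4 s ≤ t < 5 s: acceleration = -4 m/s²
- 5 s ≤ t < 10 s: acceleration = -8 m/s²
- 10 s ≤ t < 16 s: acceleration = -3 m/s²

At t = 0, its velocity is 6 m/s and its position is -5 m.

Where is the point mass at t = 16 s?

-853 m

On each constant-a segment, Δv = aΔt and Δx = v₀Δt + ½aΔt²; chain segment to segment.
0–4 s: v starts 6 m/s; Δx = 6·4 + ½·-9·4² = -48 m; v ends -30 m/s.
4–5 s: v starts -30 m/s; Δx = -30·1 + ½·-4·1² = -32 m; v ends -34 m/s.
5–10 s: v starts -34 m/s; Δx = -34·5 + ½·-8·5² = -270 m; v ends -74 m/s.
10–16 s: v starts -74 m/s; Δx = -74·6 + ½·-3·6² = -498 m; v ends -92 m/s.
x(16) = -5 + Σ Δx = -853 m.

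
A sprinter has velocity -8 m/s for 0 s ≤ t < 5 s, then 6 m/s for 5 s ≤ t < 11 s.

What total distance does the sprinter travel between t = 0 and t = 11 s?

76 m

Total distance travelled is ∫|v| dt — sum the magnitudes of each area piece.
0–5 s: |-8| × 5 = 40 m
5–11 s: |6| × 6 = 36 m
Total distance = 76 m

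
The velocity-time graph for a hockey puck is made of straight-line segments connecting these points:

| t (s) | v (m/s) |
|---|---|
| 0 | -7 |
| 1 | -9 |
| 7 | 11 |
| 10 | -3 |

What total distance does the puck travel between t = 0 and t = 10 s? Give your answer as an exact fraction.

1828/35 m

Distance (not displacement) is the total path length: add the absolute areas under v-t.
0–1 s: |½(-7 + -9)(1)| = 8 m
1–7 s: v = 0 at t = 3.7 s; triangle areas 12.15 + 18.15 = 30.3 m
7–10 s: v = 0 at t = 131/14 s; triangle areas 363/28 + 27/28 = 195/14 m
Total distance = 1828/35 m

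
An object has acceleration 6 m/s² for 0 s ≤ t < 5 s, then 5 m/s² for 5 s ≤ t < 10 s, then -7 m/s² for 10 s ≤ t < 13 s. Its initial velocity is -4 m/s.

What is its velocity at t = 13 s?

Δv equals the area under the a-t graph; then v = v₀ + Δv.
0–5 s: 6 × 5 = 30 m/s
5–10 s: 5 × 5 = 25 m/s
10–13 s: -7 × 3 = -21 m/s
Δv = 34 m/s, so v(13) = -4 + (34) = 30 m/s.

30 m/s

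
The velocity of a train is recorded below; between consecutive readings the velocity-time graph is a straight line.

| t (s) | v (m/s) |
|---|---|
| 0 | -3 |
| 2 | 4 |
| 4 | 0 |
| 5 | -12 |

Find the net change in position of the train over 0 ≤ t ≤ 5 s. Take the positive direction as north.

-1 m

Displacement is the signed area under the v-t curve.
0–2 s: ½(-3 + 4)(2) = 1 m
2–4 s: ½(4 + 0)(2) = 4 m
4–5 s: ½(0 + -12)(1) = -6 m
Net displacement = -1 m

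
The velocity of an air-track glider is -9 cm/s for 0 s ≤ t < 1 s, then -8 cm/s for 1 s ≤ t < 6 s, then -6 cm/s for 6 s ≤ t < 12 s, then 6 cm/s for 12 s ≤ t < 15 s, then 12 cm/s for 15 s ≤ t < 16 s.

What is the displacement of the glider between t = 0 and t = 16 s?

-55 cm

Displacement is the signed area under the v-t curve.
0–1 s: -9 × 1 = -9 cm
1–6 s: -8 × 5 = -40 cm
6–12 s: -6 × 6 = -36 cm
12–15 s: 6 × 3 = 18 cm
15–16 s: 12 × 1 = 12 cm
Net displacement = -55 cm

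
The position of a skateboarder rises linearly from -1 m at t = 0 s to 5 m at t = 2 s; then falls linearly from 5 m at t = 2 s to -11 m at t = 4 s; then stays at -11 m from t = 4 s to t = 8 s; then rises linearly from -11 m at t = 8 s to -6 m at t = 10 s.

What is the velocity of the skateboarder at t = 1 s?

Velocity is the slope of the x-t graph on 0–2 s: (5 − -1)/(2 − 0) = 3 m/s.

3 m/s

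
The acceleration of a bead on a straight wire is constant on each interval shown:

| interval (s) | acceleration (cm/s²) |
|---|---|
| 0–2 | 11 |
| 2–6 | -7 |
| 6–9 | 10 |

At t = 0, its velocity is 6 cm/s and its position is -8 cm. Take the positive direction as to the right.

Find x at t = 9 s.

On each constant-a segment, Δv = aΔt and Δx = v₀Δt + ½aΔt²; chain segment to segment.
0–2 s: v starts 6 cm/s; Δx = 6·2 + ½·11·2² = 34 cm; v ends 28 cm/s.
2–6 s: v starts 28 cm/s; Δx = 28·4 + ½·-7·4² = 56 cm; v ends 0 cm/s.
6–9 s: v starts 0 cm/s; Δx = 0·3 + ½·10·3² = 45 cm; v ends 30 cm/s.
x(9) = -8 + Σ Δx = 127 cm.

127 cm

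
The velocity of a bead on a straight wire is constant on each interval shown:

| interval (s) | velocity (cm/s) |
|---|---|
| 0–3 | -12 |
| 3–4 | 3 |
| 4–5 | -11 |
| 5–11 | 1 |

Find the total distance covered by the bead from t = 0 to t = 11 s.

Distance (not displacement) is the total path length: add the absolute areas under v-t.
0–3 s: |-12| × 3 = 36 cm
3–4 s: |3| × 1 = 3 cm
4–5 s: |-11| × 1 = 11 cm
5–11 s: |1| × 6 = 6 cm
Total distance = 56 cm

56 cm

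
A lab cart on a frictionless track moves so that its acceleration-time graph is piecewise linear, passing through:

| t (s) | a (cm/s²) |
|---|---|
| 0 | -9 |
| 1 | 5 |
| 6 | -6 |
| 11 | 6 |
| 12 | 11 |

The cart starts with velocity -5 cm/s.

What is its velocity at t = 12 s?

-1 cm/s

Δv equals the area under the a-t graph; then v = v₀ + Δv.
0–1 s: ½(-9 + 5)(1) = -2 cm/s
1–6 s: ½(5 + -6)(5) = -2.5 cm/s
6–11 s: ½(-6 + 6)(5) = 0 cm/s
11–12 s: ½(6 + 11)(1) = 8.5 cm/s
Δv = 4 cm/s, so v(12) = -5 + (4) = -1 cm/s.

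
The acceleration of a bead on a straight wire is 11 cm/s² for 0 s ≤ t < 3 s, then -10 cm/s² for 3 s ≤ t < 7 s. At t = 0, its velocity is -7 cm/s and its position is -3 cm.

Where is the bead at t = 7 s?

49.5 cm

On each constant-a segment, Δv = aΔt and Δx = v₀Δt + ½aΔt²; chain segment to segment.
0–3 s: v starts -7 cm/s; Δx = -7·3 + ½·11·3² = 28.5 cm; v ends 26 cm/s.
3–7 s: v starts 26 cm/s; Δx = 26·4 + ½·-10·4² = 24 cm; v ends -14 cm/s.
x(7) = -3 + Σ Δx = 49.5 cm.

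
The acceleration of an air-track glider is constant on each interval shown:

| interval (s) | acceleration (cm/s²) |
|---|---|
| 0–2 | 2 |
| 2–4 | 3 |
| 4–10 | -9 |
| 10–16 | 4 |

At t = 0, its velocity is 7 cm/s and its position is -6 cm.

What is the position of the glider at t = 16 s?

-170 cm

On each constant-a segment, Δv = aΔt and Δx = v₀Δt + ½aΔt²; chain segment to segment.
0–2 s: v starts 7 cm/s; Δx = 7·2 + ½·2·2² = 18 cm; v ends 11 cm/s.
2–4 s: v starts 11 cm/s; Δx = 11·2 + ½·3·2² = 28 cm; v ends 17 cm/s.
4–10 s: v starts 17 cm/s; Δx = 17·6 + ½·-9·6² = -60 cm; v ends -37 cm/s.
10–16 s: v starts -37 cm/s; Δx = -37·6 + ½·4·6² = -150 cm; v ends -13 cm/s.
x(16) = -6 + Σ Δx = -170 cm.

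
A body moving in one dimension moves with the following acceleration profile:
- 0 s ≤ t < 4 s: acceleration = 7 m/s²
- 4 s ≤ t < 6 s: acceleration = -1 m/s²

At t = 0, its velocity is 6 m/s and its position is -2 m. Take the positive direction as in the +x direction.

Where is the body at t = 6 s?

On each constant-a segment, Δv = aΔt and Δx = v₀Δt + ½aΔt²; chain segment to segment.
0–4 s: v starts 6 m/s; Δx = 6·4 + ½·7·4² = 80 m; v ends 34 m/s.
4–6 s: v starts 34 m/s; Δx = 34·2 + ½·-1·2² = 66 m; v ends 32 m/s.
x(6) = -2 + Σ Δx = 144 m.

144 m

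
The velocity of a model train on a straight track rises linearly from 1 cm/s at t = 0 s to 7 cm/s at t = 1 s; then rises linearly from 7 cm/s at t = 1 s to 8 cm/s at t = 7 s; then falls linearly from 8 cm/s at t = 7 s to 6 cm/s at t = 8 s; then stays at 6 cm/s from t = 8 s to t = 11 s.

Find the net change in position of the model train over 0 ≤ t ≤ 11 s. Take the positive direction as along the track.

Displacement is the signed area under the v-t curve.
0–1 s: ½(1 + 7)(1) = 4 cm
1–7 s: ½(7 + 8)(6) = 45 cm
7–8 s: ½(8 + 6)(1) = 7 cm
8–11 s: 6 × 3 = 18 cm
Net displacement = 74 cm

74 cm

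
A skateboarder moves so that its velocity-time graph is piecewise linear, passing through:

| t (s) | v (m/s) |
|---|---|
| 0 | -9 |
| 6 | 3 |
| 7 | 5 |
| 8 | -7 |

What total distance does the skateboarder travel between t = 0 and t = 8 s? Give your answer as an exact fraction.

355/12 m

Distance (not displacement) is the total path length: add the absolute areas under v-t.
0–6 s: v = 0 at t = 4.5 s; triangle areas 20.25 + 2.25 = 22.5 m
6–7 s: |½(3 + 5)(1)| = 4 m
7–8 s: v = 0 at t = 89/12 s; triangle areas 25/24 + 49/24 = 37/12 m
Total distance = 355/12 m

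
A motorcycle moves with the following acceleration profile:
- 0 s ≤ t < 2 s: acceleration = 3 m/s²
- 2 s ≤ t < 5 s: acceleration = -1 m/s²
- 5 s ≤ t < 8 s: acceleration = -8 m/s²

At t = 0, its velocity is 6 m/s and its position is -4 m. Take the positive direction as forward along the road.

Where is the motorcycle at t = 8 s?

On each constant-a segment, Δv = aΔt and Δx = v₀Δt + ½aΔt²; chain segment to segment.
0–2 s: v starts 6 m/s; Δx = 6·2 + ½·3·2² = 18 m; v ends 12 m/s.
2–5 s: v starts 12 m/s; Δx = 12·3 + ½·-1·3² = 31.5 m; v ends 9 m/s.
5–8 s: v starts 9 m/s; Δx = 9·3 + ½·-8·3² = -9 m; v ends -15 m/s.
x(8) = -4 + Σ Δx = 36.5 m.

36.5 m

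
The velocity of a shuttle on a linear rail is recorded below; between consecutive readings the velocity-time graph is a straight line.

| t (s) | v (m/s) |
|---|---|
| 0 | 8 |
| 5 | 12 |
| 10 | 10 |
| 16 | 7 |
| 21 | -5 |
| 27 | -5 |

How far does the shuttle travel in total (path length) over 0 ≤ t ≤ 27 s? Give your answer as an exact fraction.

Distance (not displacement) is the total path length: add the absolute areas under v-t.
0–5 s: |½(8 + 12)(5)| = 50 m
5–10 s: |½(12 + 10)(5)| = 55 m
10–16 s: |½(10 + 7)(6)| = 51 m
16–21 s: v = 0 at t = 227/12 s; triangle areas 245/24 + 125/24 = 185/12 m
21–27 s: |-5| × 6 = 30 m
Total distance = 2417/12 m

2417/12 m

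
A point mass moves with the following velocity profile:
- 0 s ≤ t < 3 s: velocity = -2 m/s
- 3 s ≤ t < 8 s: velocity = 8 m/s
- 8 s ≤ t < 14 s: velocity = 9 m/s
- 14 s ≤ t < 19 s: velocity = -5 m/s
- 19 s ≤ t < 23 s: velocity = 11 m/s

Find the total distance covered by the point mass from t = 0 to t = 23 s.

Total distance travelled is ∫|v| dt — sum the magnitudes of each area piece.
0–3 s: |-2| × 3 = 6 m
3–8 s: |8| × 5 = 40 m
8–14 s: |9| × 6 = 54 m
14–19 s: |-5| × 5 = 25 m
19–23 s: |11| × 4 = 44 m
Total distance = 169 m

169 m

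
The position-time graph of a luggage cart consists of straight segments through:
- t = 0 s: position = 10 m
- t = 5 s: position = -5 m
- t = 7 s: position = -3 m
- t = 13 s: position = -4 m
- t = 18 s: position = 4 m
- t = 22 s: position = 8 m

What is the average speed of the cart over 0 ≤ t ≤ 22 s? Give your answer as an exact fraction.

Average speed = (total path length)/(elapsed time); on a piecewise-linear x-t graph the path length is Σ|Δx|.
0–5 s: |Δx| = |-5 − 10| = 15 m
5–7 s: |Δx| = |-3 − -5| = 2 m
7–13 s: |Δx| = |-4 − -3| = 1 m
13–18 s: |Δx| = |4 − -4| = 8 m
18–22 s: |Δx| = |8 − 4| = 4 m
Total path = 30 m; average speed = 30/22 = 15/11 m/s.

15/11 m/s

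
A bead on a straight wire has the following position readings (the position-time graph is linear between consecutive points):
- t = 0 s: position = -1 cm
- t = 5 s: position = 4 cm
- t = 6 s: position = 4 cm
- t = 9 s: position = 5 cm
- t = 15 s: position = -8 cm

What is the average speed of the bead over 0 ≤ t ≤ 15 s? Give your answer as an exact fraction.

Average speed = (total path length)/(elapsed time); on a piecewise-linear x-t graph the path length is Σ|Δx|.
0–5 s: |Δx| = |4 − -1| = 5 cm
5–6 s: |Δx| = |4 − 4| = 0 cm
6–9 s: |Δx| = |5 − 4| = 1 cm
9–15 s: |Δx| = |-8 − 5| = 13 cm
Total path = 19 cm; average speed = 19/15 = 19/15 cm/s.

19/15 cm/s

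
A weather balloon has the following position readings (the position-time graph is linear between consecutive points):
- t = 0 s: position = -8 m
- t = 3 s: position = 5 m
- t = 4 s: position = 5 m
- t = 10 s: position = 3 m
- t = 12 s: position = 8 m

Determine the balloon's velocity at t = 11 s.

Velocity is the slope of the x-t graph on 10–12 s: (8 − 3)/(12 − 10) = 2.5 m/s.

2.5 m/s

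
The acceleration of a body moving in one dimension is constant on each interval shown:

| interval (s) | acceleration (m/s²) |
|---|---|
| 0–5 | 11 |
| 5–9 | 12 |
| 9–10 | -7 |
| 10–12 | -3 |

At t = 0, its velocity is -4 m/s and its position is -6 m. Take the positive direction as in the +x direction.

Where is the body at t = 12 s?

685 m

On each constant-a segment, Δv = aΔt and Δx = v₀Δt + ½aΔt²; chain segment to segment.
0–5 s: v starts -4 m/s; Δx = -4·5 + ½·11·5² = 117.5 m; v ends 51 m/s.
5–9 s: v starts 51 m/s; Δx = 51·4 + ½·12·4² = 300 m; v ends 99 m/s.
9–10 s: v starts 99 m/s; Δx = 99·1 + ½·-7·1² = 95.5 m; v ends 92 m/s.
10–12 s: v starts 92 m/s; Δx = 92·2 + ½·-3·2² = 178 m; v ends 86 m/s.
x(12) = -6 + Σ Δx = 685 m.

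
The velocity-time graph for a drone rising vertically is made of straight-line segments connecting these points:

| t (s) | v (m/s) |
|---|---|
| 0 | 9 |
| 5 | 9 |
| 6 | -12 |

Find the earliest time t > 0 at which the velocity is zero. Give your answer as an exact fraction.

v changes sign on 5–6 s (from 9 to -12); the graph is linear there, so v = 0 at t = 5 + (-9)·(6 − 5)/(-12 − 9) = 38/7 s.

t = 38/7 s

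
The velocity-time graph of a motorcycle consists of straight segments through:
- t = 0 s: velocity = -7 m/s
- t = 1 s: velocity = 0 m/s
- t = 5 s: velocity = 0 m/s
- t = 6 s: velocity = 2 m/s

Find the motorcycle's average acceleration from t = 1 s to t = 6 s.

0.4 m/s²

Average acceleration = Δv/Δt = (2 − 0)/(6 − 1) = 0.4 m/s².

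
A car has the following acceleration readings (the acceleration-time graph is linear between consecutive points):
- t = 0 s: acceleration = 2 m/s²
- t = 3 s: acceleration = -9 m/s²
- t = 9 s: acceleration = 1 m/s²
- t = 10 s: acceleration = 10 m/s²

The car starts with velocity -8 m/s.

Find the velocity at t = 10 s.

Δv equals the area under the a-t graph; then v = v₀ + Δv.
0–3 s: ½(2 + -9)(3) = -10.5 m/s
3–9 s: ½(-9 + 1)(6) = -24 m/s
9–10 s: ½(1 + 10)(1) = 5.5 m/s
Δv = -29 m/s, so v(10) = -8 + (-29) = -37 m/s.

-37 m/s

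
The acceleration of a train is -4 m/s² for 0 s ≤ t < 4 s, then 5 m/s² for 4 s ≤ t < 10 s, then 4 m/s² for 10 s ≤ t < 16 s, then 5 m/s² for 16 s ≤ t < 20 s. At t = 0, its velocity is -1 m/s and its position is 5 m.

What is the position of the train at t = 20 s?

On each constant-a segment, Δv = aΔt and Δx = v₀Δt + ½aΔt²; chain segment to segment.
0–4 s: v starts -1 m/s; Δx = -1·4 + ½·-4·4² = -36 m; v ends -17 m/s.
4–10 s: v starts -17 m/s; Δx = -17·6 + ½·5·6² = -12 m; v ends 13 m/s.
10–16 s: v starts 13 m/s; Δx = 13·6 + ½·4·6² = 150 m; v ends 37 m/s.
16–20 s: v starts 37 m/s; Δx = 37·4 + ½·5·4² = 188 m; v ends 57 m/s.
x(20) = 5 + Σ Δx = 295 m.

295 m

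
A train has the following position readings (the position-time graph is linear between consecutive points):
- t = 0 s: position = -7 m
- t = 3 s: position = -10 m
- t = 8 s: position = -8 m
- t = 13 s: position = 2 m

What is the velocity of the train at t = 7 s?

Velocity is the slope of the x-t graph on 3–8 s: (-8 − -10)/(8 − 3) = 0.4 m/s.

0.4 m/s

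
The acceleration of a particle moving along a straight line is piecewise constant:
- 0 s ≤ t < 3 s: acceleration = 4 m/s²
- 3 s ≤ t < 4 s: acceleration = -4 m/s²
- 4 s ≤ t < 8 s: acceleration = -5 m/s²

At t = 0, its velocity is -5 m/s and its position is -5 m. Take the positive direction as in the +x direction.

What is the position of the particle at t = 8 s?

-25 m

On each constant-a segment, Δv = aΔt and Δx = v₀Δt + ½aΔt²; chain segment to segment.
0–3 s: v starts -5 m/s; Δx = -5·3 + ½·4·3² = 3 m; v ends 7 m/s.
3–4 s: v starts 7 m/s; Δx = 7·1 + ½·-4·1² = 5 m; v ends 3 m/s.
4–8 s: v starts 3 m/s; Δx = 3·4 + ½·-5·4² = -28 m; v ends -17 m/s.
x(8) = -5 + Σ Δx = -25 m.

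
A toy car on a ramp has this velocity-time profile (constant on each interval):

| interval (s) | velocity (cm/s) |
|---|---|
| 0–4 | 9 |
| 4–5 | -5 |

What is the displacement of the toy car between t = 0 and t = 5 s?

31 cm

Displacement is the signed area under the v-t curve.
0–4 s: 9 × 4 = 36 cm
4–5 s: -5 × 1 = -5 cm
Net displacement = 31 cm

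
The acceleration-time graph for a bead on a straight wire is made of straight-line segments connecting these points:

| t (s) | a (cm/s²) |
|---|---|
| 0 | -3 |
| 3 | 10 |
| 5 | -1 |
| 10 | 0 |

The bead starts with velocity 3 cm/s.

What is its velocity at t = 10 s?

20 cm/s

Δv equals the area under the a-t graph; then v = v₀ + Δv.
0–3 s: ½(-3 + 10)(3) = 10.5 cm/s
3–5 s: ½(10 + -1)(2) = 9 cm/s
5–10 s: ½(-1 + 0)(5) = -2.5 cm/s
Δv = 17 cm/s, so v(10) = 3 + (17) = 20 cm/s.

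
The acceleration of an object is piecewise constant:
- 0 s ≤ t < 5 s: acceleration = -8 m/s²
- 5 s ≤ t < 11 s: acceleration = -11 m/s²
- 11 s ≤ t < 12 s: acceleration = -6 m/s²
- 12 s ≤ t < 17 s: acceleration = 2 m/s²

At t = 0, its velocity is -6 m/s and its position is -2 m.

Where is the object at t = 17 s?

-1286 m

On each constant-a segment, Δv = aΔt and Δx = v₀Δt + ½aΔt²; chain segment to segment.
0–5 s: v starts -6 m/s; Δx = -6·5 + ½·-8·5² = -130 m; v ends -46 m/s.
5–11 s: v starts -46 m/s; Δx = -46·6 + ½·-11·6² = -474 m; v ends -112 m/s.
11–12 s: v starts -112 m/s; Δx = -112·1 + ½·-6·1² = -115 m; v ends -118 m/s.
12–17 s: v starts -118 m/s; Δx = -118·5 + ½·2·5² = -565 m; v ends -108 m/s.
x(17) = -2 + Σ Δx = -1286 m.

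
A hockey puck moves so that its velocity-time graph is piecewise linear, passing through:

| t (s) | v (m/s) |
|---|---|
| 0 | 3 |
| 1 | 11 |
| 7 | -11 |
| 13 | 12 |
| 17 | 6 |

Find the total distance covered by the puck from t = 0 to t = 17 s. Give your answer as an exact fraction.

2543/23 m

Total distance travelled is ∫|v| dt — sum the magnitudes of each area piece.
0–1 s: |½(3 + 11)(1)| = 7 m
1–7 s: v = 0 at t = 4 s; triangle areas 16.5 + 16.5 = 33 m
7–13 s: v = 0 at t = 227/23 s; triangle areas 363/23 + 432/23 = 795/23 m
13–17 s: |½(12 + 6)(4)| = 36 m
Total distance = 2543/23 m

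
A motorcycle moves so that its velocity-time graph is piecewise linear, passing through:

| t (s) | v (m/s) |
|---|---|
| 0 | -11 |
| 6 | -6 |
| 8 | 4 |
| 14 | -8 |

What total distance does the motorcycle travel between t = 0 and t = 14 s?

Distance (not displacement) is the total path length: add the absolute areas under v-t.
0–6 s: |½(-11 + -6)(6)| = 51 m
6–8 s: v = 0 at t = 7.2 s; triangle areas 3.6 + 1.6 = 5.2 m
8–14 s: v = 0 at t = 10 s; triangle areas 4 + 16 = 20 m
Total distance = 76.2 m

76.2 m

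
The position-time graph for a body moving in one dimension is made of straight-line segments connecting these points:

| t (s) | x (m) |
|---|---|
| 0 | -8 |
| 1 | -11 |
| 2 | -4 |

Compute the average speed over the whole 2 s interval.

5 m/s

Average speed = (total path length)/(elapsed time); on a piecewise-linear x-t graph the path length is Σ|Δx|.
0–1 s: |Δx| = |-11 − -8| = 3 m
1–2 s: |Δx| = |-4 − -11| = 7 m
Total path = 10 m; average speed = 10/2 = 5 m/s.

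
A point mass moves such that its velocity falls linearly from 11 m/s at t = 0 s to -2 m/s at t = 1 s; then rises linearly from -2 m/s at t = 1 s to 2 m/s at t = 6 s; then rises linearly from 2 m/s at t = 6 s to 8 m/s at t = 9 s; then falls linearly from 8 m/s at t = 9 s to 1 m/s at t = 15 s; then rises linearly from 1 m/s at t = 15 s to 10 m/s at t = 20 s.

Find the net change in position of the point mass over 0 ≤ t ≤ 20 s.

74 m

Net displacement equals the area under the velocity-time graph (areas below the axis count negative).
0–1 s: ½(11 + -2)(1) = 4.5 m
1–6 s: ½(-2 + 2)(5) = 0 m
6–9 s: ½(2 + 8)(3) = 15 m
9–15 s: ½(8 + 1)(6) = 27 m
15–20 s: ½(1 + 10)(5) = 27.5 m
Net displacement = 74 m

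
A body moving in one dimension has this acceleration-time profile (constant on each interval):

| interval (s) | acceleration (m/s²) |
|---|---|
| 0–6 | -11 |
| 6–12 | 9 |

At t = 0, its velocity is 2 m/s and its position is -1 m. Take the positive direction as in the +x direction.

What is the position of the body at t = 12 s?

-409 m

On each constant-a segment, Δv = aΔt and Δx = v₀Δt + ½aΔt²; chain segment to segment.
0–6 s: v starts 2 m/s; Δx = 2·6 + ½·-11·6² = -186 m; v ends -64 m/s.
6–12 s: v starts -64 m/s; Δx = -64·6 + ½·9·6² = -222 m; v ends -10 m/s.
x(12) = -1 + Σ Δx = -409 m.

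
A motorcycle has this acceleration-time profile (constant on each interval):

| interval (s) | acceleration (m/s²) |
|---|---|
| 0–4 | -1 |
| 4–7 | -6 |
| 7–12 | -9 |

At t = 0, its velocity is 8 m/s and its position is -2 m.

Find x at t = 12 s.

-175.5 m

On each constant-a segment, Δv = aΔt and Δx = v₀Δt + ½aΔt²; chain segment to segment.
0–4 s: v starts 8 m/s; Δx = 8·4 + ½·-1·4² = 24 m; v ends 4 m/s.
4–7 s: v starts 4 m/s; Δx = 4·3 + ½·-6·3² = -15 m; v ends -14 m/s.
7–12 s: v starts -14 m/s; Δx = -14·5 + ½·-9·5² = -182.5 m; v ends -59 m/s.
x(12) = -2 + Σ Δx = -175.5 m.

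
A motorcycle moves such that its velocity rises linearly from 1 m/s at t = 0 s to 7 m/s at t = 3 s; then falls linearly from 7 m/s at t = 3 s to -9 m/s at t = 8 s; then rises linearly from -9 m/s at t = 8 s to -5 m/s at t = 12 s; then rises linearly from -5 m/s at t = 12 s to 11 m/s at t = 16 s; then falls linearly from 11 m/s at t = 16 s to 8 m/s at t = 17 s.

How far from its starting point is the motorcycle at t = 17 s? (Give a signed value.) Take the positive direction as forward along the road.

Displacement is the signed area under the v-t curve.
0–3 s: ½(1 + 7)(3) = 12 m
3–8 s: ½(7 + -9)(5) = -5 m
8–12 s: ½(-9 + -5)(4) = -28 m
12–16 s: ½(-5 + 11)(4) = 12 m
16–17 s: ½(11 + 8)(1) = 9.5 m
Net displacement = 0.5 m

0.5 m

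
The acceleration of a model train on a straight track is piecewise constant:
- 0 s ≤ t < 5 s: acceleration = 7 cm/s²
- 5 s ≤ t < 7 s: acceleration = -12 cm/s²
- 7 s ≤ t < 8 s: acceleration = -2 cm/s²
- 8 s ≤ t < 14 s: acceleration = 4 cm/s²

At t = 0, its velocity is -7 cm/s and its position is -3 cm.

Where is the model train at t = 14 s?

168.5 cm

On each constant-a segment, Δv = aΔt and Δx = v₀Δt + ½aΔt²; chain segment to segment.
0–5 s: v starts -7 cm/s; Δx = -7·5 + ½·7·5² = 52.5 cm; v ends 28 cm/s.
5–7 s: v starts 28 cm/s; Δx = 28·2 + ½·-12·2² = 32 cm; v ends 4 cm/s.
7–8 s: v starts 4 cm/s; Δx = 4·1 + ½·-2·1² = 3 cm; v ends 2 cm/s.
8–14 s: v starts 2 cm/s; Δx = 2·6 + ½·4·6² = 84 cm; v ends 26 cm/s.
x(14) = -3 + Σ Δx = 168.5 cm.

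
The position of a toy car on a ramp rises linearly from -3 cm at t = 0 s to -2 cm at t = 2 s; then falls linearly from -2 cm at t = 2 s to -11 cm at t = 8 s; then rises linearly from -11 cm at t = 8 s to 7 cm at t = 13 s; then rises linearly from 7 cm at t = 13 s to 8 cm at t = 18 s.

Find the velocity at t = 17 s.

0.2 cm/s

Velocity is the slope of the x-t graph on 13–18 s: (8 − 7)/(18 − 13) = 0.2 cm/s.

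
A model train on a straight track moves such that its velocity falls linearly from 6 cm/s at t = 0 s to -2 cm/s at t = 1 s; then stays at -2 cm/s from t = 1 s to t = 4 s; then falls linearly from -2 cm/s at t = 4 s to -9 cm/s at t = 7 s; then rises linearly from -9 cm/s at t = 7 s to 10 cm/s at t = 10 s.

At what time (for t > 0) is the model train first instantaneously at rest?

v changes sign on 0–1 s (from 6 to -2); the graph is linear there, so v = 0 at t = 0 + (-6)·(1 − 0)/(-2 − 6) = 0.75 s.

t = 0.75 s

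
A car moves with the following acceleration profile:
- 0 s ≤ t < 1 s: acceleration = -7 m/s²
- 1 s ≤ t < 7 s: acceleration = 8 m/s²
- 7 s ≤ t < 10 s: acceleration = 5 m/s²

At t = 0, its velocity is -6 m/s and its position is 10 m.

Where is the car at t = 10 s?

On each constant-a segment, Δv = aΔt and Δx = v₀Δt + ½aΔt²; chain segment to segment.
0–1 s: v starts -6 m/s; Δx = -6·1 + ½·-7·1² = -9.5 m; v ends -13 m/s.
1–7 s: v starts -13 m/s; Δx = -13·6 + ½·8·6² = 66 m; v ends 35 m/s.
7–10 s: v starts 35 m/s; Δx = 35·3 + ½·5·3² = 127.5 m; v ends 50 m/s.
x(10) = 10 + Σ Δx = 194 m.

194 m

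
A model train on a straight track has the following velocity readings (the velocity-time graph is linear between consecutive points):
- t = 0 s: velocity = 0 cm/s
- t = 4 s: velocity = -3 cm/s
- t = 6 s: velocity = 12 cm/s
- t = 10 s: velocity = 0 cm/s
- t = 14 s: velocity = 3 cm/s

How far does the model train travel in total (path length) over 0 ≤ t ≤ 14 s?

46.2 cm

Total distance travelled is ∫|v| dt — sum the magnitudes of each area piece.
0–4 s: |½(0 + -3)(4)| = 6 cm
4–6 s: v = 0 at t = 4.4 s; triangle areas 0.6 + 9.6 = 10.2 cm
6–10 s: |½(12 + 0)(4)| = 24 cm
10–14 s: |½(0 + 3)(4)| = 6 cm
Total distance = 46.2 cm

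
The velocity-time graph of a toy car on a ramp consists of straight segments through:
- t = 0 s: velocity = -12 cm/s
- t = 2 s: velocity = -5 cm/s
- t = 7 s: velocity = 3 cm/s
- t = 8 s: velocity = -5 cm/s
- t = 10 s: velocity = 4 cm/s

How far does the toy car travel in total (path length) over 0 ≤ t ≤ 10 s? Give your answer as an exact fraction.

1235/36 cm

Distance (not displacement) is the total path length: add the absolute areas under v-t.
0–2 s: |½(-12 + -5)(2)| = 17 cm
2–7 s: v = 0 at t = 5.125 s; triangle areas 7.8125 + 2.8125 = 10.625 cm
7–8 s: v = 0 at t = 7.375 s; triangle areas 0.5625 + 1.5625 = 2.125 cm
8–10 s: v = 0 at t = 82/9 s; triangle areas 25/9 + 16/9 = 41/9 cm
Total distance = 1235/36 cm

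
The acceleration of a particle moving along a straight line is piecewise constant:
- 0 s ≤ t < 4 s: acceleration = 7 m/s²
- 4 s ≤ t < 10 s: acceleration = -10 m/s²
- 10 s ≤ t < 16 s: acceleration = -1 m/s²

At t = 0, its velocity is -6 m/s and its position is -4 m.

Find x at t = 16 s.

-266 m

On each constant-a segment, Δv = aΔt and Δx = v₀Δt + ½aΔt²; chain segment to segment.
0–4 s: v starts -6 m/s; Δx = -6·4 + ½·7·4² = 32 m; v ends 22 m/s.
4–10 s: v starts 22 m/s; Δx = 22·6 + ½·-10·6² = -48 m; v ends -38 m/s.
10–16 s: v starts -38 m/s; Δx = -38·6 + ½·-1·6² = -246 m; v ends -44 m/s.
x(16) = -4 + Σ Δx = -266 m.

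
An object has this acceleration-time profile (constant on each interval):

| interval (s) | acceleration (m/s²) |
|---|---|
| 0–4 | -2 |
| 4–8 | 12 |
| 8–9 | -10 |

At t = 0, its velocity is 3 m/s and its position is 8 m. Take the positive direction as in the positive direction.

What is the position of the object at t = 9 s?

On each constant-a segment, Δv = aΔt and Δx = v₀Δt + ½aΔt²; chain segment to segment.
0–4 s: v starts 3 m/s; Δx = 3·4 + ½·-2·4² = -4 m; v ends -5 m/s.
4–8 s: v starts -5 m/s; Δx = -5·4 + ½·12·4² = 76 m; v ends 43 m/s.
8–9 s: v starts 43 m/s; Δx = 43·1 + ½·-10·1² = 38 m; v ends 33 m/s.
x(9) = 8 + Σ Δx = 118 m.

118 m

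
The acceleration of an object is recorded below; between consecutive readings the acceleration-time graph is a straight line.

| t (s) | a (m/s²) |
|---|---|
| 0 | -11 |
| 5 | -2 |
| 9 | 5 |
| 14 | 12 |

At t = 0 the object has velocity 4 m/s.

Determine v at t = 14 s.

20 m/s

Δv equals the area under the a-t graph; then v = v₀ + Δv.
0–5 s: ½(-11 + -2)(5) = -32.5 m/s
5–9 s: ½(-2 + 5)(4) = 6 m/s
9–14 s: ½(5 + 12)(5) = 42.5 m/s
Δv = 16 m/s, so v(14) = 4 + (16) = 20 m/s.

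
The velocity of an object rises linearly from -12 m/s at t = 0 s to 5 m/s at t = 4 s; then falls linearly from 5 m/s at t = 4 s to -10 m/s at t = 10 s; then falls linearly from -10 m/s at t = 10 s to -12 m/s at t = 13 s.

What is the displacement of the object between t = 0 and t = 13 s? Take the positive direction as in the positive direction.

Net displacement equals the area under the velocity-time graph (areas below the axis count negative).
0–4 s: ½(-12 + 5)(4) = -14 m
4–10 s: ½(5 + -10)(6) = -15 m
10–13 s: ½(-10 + -12)(3) = -33 m
Net displacement = -62 m

-62 m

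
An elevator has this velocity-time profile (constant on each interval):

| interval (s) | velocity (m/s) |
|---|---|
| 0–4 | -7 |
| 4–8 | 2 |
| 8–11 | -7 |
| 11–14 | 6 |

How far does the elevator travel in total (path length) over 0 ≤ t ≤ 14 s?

Distance (not displacement) is the total path length: add the absolute areas under v-t.
0–4 s: |-7| × 4 = 28 m
4–8 s: |2| × 4 = 8 m
8–11 s: |-7| × 3 = 21 m
11–14 s: |6| × 3 = 18 m
Total distance = 75 m

75 m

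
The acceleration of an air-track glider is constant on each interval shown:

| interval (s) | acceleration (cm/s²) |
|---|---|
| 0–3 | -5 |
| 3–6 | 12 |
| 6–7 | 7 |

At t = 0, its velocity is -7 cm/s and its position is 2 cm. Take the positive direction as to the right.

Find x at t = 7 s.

-36 cm

On each constant-a segment, Δv = aΔt and Δx = v₀Δt + ½aΔt²; chain segment to segment.
0–3 s: v starts -7 cm/s; Δx = -7·3 + ½·-5·3² = -43.5 cm; v ends -22 cm/s.
3–6 s: v starts -22 cm/s; Δx = -22·3 + ½·12·3² = -12 cm; v ends 14 cm/s.
6–7 s: v starts 14 cm/s; Δx = 14·1 + ½·7·1² = 17.5 cm; v ends 21 cm/s.
x(7) = 2 + Σ Δx = -36 cm.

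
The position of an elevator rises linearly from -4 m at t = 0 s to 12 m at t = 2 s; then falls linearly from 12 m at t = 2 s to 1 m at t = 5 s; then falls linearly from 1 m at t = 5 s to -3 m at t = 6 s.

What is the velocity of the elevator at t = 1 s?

8 m/s

Velocity is the slope of the x-t graph on 0–2 s: (12 − -4)/(2 − 0) = 8 m/s.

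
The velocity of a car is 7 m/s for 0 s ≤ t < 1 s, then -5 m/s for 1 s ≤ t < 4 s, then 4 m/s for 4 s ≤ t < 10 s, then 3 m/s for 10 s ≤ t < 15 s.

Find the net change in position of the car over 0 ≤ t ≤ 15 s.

Net displacement equals the area under the velocity-time graph (areas below the axis count negative).
0–1 s: 7 × 1 = 7 m
1–4 s: -5 × 3 = -15 m
4–10 s: 4 × 6 = 24 m
10–15 s: 3 × 5 = 15 m
Net displacement = 31 m

31 m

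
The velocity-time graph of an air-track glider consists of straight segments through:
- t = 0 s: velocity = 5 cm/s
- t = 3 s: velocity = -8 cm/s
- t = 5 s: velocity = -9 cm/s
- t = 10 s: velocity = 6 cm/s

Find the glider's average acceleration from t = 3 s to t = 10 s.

2 cm/s²

Average acceleration = Δv/Δt = (6 − -8)/(10 − 3) = 2 cm/s².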